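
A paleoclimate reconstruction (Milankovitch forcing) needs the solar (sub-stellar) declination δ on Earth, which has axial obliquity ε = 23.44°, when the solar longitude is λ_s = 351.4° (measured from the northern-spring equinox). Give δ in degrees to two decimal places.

δ = -3.41°

sin δ = sin ε · sin λ_s = sin 23.44° × sin 351.4° = -0.059483.
δ = arcsin(-0.059483) = -3.41°.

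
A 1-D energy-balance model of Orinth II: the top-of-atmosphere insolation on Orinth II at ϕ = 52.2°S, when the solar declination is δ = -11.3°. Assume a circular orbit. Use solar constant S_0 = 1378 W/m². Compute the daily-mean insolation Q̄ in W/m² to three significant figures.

cos h₀ = −tan(-52.2°) tan(-11.300°) = -0.2576, h₀ = 1.8313 rad.
Bracket: h₀ sin ϕ sin δ + cos ϕ cos δ sin h₀ = 1.8313×-0.79016×-0.19595 + 0.61291×0.98061×0.96625 = 0.283544 + 0.580741 = 0.864285.
Q̄ = (S_0/π) × [bracket] = (1378/π) × 0.864285 = 379.1 W/m².

Q̄ ≈ 379 W/m²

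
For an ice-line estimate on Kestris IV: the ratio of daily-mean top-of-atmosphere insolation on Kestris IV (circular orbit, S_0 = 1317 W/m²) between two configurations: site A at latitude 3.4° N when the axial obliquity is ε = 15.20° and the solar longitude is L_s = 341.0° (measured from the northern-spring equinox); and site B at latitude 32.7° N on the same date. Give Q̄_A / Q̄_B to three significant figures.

— Configuration A (ϕ=+3.4°):
Solar declination: sin δ = sin ε · sin L_s = sin 15.20° × sin 341.0° = -0.08536, so δ = -4.897°.
cos h₀ = −tan(+3.4°) tan(-4.897°) = 0.0051, h₀ = 1.5657 rad.
Bracket: h₀ sin ϕ sin δ + cos ϕ cos δ sin h₀ = 1.5657×0.05931×-0.08536 + 0.99824×0.99635×0.99999 = -0.007927 + 0.994586 = 0.986659.
Q̄ = (S_0/π) × [bracket] = (1317/π) × 0.986659 = 413.62 W/m².
— Configuration B (ϕ=+32.7°):
cos h₀ = −tan(+32.7°) tan(-4.897°) = 0.0550, h₀ = 1.5158 rad.
Bracket: h₀ sin ϕ sin δ + cos ϕ cos δ sin h₀ = 1.5158×0.54024×-0.08536 + 0.84151×0.99635×0.99849 = -0.069901 + 0.837172 = 0.767271.
Q̄ = (S_0/π) × [bracket] = (1317/π) × 0.767271 = 321.65 W/m².
Ratio Q̄_A / Q̄_B = 413.62 / 321.65 = 1.286.

Q̄_A / Q̄_B ≈ 1.29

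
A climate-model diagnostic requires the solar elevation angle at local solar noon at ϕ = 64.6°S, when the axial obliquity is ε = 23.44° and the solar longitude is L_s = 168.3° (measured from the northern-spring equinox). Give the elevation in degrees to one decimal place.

20.8°

Solar declination: sin δ = sin ε · sin L_s = sin 23.44° × sin 168.3° = 0.08067, so δ = +4.627°.
At local noon the hour angle is zero, so the zenith angle equals |ϕ − δ| = |-64.6° − (+4.627°)| = 69.227°.
Elevation = 90° − 69.227° = 20.8°.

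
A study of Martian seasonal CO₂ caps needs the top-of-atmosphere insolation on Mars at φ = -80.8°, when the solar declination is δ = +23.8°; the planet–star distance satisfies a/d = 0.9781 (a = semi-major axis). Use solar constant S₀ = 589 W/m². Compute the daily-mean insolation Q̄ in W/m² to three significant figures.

Q̄ ≈ 0.00 W/m²

cos H₀ = −tan(-80.8°) tan(+23.800°) = 2.7231 ≥ 1 ⇒ polar night, H₀ = 0 and Q̄ = 0.
Inverse-square distance factor (a/d)² = 0.9781² = 0.956680.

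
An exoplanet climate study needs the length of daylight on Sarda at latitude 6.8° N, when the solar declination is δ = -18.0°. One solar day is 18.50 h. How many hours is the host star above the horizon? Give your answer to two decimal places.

cos H₀ = −tan φ · tan δ = −tan(+6.8°) × tan(-18.000°) = 0.0387, so H₀ = 1.5320 rad = 87.78°.
Daylight = 2H₀/(2π) × 18.50 h = (1.5320/π) × 18.50 = 9.02 h.

9.02 h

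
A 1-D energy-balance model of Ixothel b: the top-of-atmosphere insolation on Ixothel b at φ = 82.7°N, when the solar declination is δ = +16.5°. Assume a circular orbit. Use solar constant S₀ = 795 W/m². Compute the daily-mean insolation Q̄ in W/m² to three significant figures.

cos H₀ = −tan(+82.7°) tan(+16.500°) = -2.3123 ≤ −1 ⇒ polar day, H₀ = π.
Bracket: H₀ sin φ sin δ + cos φ cos δ sin H₀ = 3.1416×0.99189×0.28402 + 0.12706×0.95882×0.00000 = 0.885041 + 0.000000 = 0.885041.
Q̄ = (S₀/π) × [bracket] = (795/π) × 0.885041 = 224.0 W/m².

Q̄ ≈ 224 W/m²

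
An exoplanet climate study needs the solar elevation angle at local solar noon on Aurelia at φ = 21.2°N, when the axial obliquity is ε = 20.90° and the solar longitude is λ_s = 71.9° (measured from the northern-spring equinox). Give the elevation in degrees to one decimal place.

Solar declination: sin δ = sin ε · sin λ_s = sin 20.90° × sin 71.9° = 0.33909, so δ = +19.821°.
At local noon the hour angle is zero, so the zenith angle equals |φ − δ| = |+21.2° − (+19.821°)| = 1.379°.
Elevation = 90° − 1.379° = 88.6°.

88.6°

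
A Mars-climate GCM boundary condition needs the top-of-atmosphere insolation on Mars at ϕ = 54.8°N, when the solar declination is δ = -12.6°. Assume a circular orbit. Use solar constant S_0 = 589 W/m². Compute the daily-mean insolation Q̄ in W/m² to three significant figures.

cos h₀ = −tan(+54.8°) tan(-12.600°) = 0.3169, h₀ = 1.2484 rad.
Bracket: h₀ sin ϕ sin δ + cos ϕ cos δ sin h₀ = 1.2484×0.81714×-0.21814 + 0.57643×0.97592×0.94847 = -0.222528 + 0.533561 = 0.311033.
Q̄ = (S_0/π) × [bracket] = (589/π) × 0.311033 = 58.31 W/m².

Q̄ ≈ 58.3 W/m²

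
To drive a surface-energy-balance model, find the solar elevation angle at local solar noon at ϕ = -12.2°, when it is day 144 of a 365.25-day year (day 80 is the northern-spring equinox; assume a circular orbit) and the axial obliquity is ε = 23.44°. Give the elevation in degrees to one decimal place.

Solar longitude: L_s = 360° × (144 − 80)/365.25 = 63.080°.
sin δ = sin 23.44° × sin 63.080° = 0.35468, so δ = +20.774°.
At local noon the hour angle is zero, so the zenith angle equals |ϕ − δ| = |-12.2° − (+20.774°)| = 32.974°.
Elevation = 90° − 32.974° = 57.0°.

57.0°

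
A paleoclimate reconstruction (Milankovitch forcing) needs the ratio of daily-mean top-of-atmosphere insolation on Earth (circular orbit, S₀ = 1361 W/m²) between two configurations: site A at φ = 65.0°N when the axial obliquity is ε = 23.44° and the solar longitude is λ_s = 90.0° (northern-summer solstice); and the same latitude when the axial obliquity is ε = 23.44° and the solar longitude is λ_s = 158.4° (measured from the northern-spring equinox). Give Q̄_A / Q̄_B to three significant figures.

Q̄_A / Q̄_B ≈ 1.76

— Configuration A (φ=+65.0°):
Solar declination: sin δ = sin ε · sin λ_s = sin 23.44° × sin 90.0° = 0.39779, so δ = +23.440°.
cos H₀ = −tan(+65.0°) tan(+23.440°) = -0.9298, H₀ = 2.7646 rad.
Bracket: H₀ sin φ sin δ + cos φ cos δ sin H₀ = 2.7646×0.90631×0.39779 + 0.42262×0.91748×0.36809 = 0.996697 + 0.142725 = 1.139422.
Q̄ = (S₀/π) × [bracket] = (1361/π) × 1.139422 = 493.62 W/m².
— Configuration B (φ=+65.0°):
Solar declination: sin δ = sin ε · sin λ_s = sin 23.44° × sin 158.4° = 0.14644, so δ = +8.420°.
cos H₀ = −tan(+65.0°) tan(+8.420°) = -0.3175, H₀ = 1.8938 rad.
Bracket: H₀ sin φ sin δ + cos φ cos δ sin H₀ = 1.8938×0.90631×0.14644 + 0.42262×0.98922×0.94827 = 0.251345 + 0.396438 = 0.647783.
Q̄ = (S₀/π) × [bracket] = (1361/π) × 0.647783 = 280.63 W/m².
Ratio Q̄_A / Q̄_B = 493.62 / 280.63 = 1.759.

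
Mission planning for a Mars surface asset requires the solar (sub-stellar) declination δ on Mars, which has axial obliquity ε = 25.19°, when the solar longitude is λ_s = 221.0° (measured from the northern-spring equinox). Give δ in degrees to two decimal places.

δ = -16.21°

sin δ = sin ε · sin λ_s = sin 25.19° × sin 221.0° = -0.279233.
δ = arcsin(-0.279233) = -16.21°.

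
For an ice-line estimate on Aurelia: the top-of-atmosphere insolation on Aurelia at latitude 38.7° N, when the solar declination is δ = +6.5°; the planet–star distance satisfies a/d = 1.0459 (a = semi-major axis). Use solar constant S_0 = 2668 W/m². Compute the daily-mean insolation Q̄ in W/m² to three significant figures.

Q̄ ≈ 827 W/m²

cos h₀ = −tan(+38.7°) tan(+6.500°) = -0.0913, h₀ = 1.6622 rad.
Bracket: h₀ sin ϕ sin δ + cos ϕ cos δ sin h₀ = 1.6622×0.62524×0.11320 + 0.78043×0.99357×0.99583 = 0.117646 + 0.772178 = 0.889824.
Inverse-square distance factor (a/d)² = 1.0459² = 1.093907.
Q̄ = (S_0/π) × 1.093907 × [bracket] = (2668/π) × 1.093907 × 0.889824 = 826.6 W/m².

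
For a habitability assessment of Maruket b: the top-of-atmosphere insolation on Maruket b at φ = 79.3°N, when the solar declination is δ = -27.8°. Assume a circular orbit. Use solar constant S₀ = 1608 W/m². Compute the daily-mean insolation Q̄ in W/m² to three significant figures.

cos H₀ = −tan(+79.3°) tan(-27.800°) = 2.7903 ≥ 1 ⇒ polar night, H₀ = 0 and Q̄ = 0.

Q̄ ≈ 0.00 W/m²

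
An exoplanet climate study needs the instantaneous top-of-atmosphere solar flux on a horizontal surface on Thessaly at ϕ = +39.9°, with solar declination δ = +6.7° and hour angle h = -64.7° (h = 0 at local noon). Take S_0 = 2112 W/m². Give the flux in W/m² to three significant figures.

cos θ_z = sin ϕ sin δ + cos ϕ cos δ cos h = 0.074838 + 0.325615 = 0.400453.
Flux = S_0 · cos θ_z = 2112 × 0.400453 = 845.8 W/m².

846 W/m²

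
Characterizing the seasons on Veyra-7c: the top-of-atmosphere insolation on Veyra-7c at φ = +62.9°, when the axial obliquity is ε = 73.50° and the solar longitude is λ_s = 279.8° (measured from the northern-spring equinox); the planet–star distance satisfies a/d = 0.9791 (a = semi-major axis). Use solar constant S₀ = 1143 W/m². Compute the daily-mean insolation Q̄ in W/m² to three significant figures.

Solar declination: sin δ = sin ε · sin λ_s = sin 73.50° × sin 279.8° = -0.94483, so δ = -70.879°.
cos H₀ = −tan(+62.9°) tan(-70.879°) = 5.6366 ≥ 1 ⇒ polar night, H₀ = 0 and Q̄ = 0.
Inverse-square distance factor (a/d)² = 0.9791² = 0.958637.

Q̄ ≈ 0.00 W/m²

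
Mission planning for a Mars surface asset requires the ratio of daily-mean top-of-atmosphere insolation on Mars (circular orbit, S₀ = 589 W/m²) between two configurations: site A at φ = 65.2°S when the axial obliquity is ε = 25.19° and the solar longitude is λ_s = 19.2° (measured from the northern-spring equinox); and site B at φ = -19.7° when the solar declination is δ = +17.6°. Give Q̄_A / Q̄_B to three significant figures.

— Configuration A (φ=-65.2°):
Solar declination: sin δ = sin ε · sin λ_s = sin 25.19° × sin 19.2° = 0.13997, so δ = +8.046°.
cos H₀ = −tan(-65.2°) tan(+8.046°) = 0.3059, H₀ = 1.2599 rad.
Bracket: H₀ sin φ sin δ + cos φ cos δ sin H₀ = 1.2599×-0.90778×0.13997 + 0.41945×0.99016×0.95205 = -0.160085 + 0.395408 = 0.235323.
Q̄ = (S₀/π) × [bracket] = (589/π) × 0.235323 = 44.119 W/m².
— Configuration B (φ=-19.7°):
cos H₀ = −tan(-19.7°) tan(+17.600°) = 0.1136, H₀ = 1.4570 rad.
Bracket: H₀ sin φ sin δ + cos φ cos δ sin H₀ = 1.4570×-0.33710×0.30237 + 0.94147×0.95319×0.99353 = -0.148510 + 0.891594 = 0.743084.
Q̄ = (S₀/π) × [bracket] = (589/π) × 0.743084 = 139.32 W/m².
Ratio Q̄_A / Q̄_B = 44.119 / 139.32 = 0.3167.

Q̄_A / Q̄_B ≈ 0.317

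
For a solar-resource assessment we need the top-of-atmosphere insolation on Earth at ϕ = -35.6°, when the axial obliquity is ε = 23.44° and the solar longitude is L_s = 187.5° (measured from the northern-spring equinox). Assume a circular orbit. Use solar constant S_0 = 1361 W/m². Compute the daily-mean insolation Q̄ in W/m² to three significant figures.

Solar declination: sin δ = sin ε · sin L_s = sin 23.44° × sin 187.5° = -0.05192, so δ = -2.976°.
cos h₀ = −tan(-35.6°) tan(-2.976°) = -0.0372, h₀ = 1.6080 rad.
Bracket: h₀ sin ϕ sin δ + cos ϕ cos δ sin h₀ = 1.6080×-0.58212×-0.05192 + 0.81310×0.99865×0.99931 = 0.048600 + 0.811442 = 0.860042.
Q̄ = (S_0/π) × [bracket] = (1361/π) × 0.860042 = 372.6 W/m².

Q̄ ≈ 373 W/m²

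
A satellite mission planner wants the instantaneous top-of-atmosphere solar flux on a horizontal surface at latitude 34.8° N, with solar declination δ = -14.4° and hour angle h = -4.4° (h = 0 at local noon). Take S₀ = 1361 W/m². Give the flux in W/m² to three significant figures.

886 W/m²

cos θ_z = sin φ sin δ + cos φ cos δ cos h = -0.141931 + 0.793007 = 0.651076.
Flux = S₀ · cos θ_z = 1361 × 0.651076 = 886.1 W/m².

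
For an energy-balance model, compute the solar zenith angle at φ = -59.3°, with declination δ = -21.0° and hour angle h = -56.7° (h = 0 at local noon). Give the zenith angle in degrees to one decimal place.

θ_z = 55.3°

cos θ_z = sin φ sin δ + cos φ cos δ cos h = 0.308143 + 0.261682 = 0.569825.
θ_z = arccos(0.569825) = 55.3°.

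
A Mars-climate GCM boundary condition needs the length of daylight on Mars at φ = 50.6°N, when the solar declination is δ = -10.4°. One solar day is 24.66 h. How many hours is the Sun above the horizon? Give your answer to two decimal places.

cos H₀ = −tan φ · tan δ = −tan(+50.6°) × tan(-10.400°) = 0.2234, so H₀ = 1.3455 rad = 77.09°.
Daylight = 2H₀/(2π) × 24.66 h = (1.3455/π) × 24.66 = 10.56 h.

10.56 h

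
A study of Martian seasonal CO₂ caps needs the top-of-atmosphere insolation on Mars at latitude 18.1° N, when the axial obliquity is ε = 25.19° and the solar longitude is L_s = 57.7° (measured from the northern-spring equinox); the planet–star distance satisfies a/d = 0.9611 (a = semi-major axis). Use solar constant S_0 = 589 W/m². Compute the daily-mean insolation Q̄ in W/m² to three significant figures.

Solar declination: sin δ = sin ε · sin L_s = sin 25.19° × sin 57.7° = 0.35976, so δ = +21.086°.
cos h₀ = −tan(+18.1°) tan(+21.086°) = -0.1260, h₀ = 1.6972 rad.
Bracket: h₀ sin ϕ sin δ + cos ϕ cos δ sin h₀ = 1.6972×0.31068×0.35976 + 0.95052×0.93304×0.99203 = 0.189696 + 0.879805 = 1.069501.
Inverse-square distance factor (a/d)² = 0.9611² = 0.923713.
Q̄ = (S_0/π) × 0.923713 × [bracket] = (589/π) × 0.923713 × 1.069501 = 185.2 W/m².

Q̄ ≈ 185 W/m²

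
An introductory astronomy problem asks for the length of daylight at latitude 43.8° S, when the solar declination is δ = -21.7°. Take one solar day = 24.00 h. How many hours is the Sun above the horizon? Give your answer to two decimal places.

cos H₀ = −tan φ · tan δ = −tan(-43.8°) × tan(-21.700°) = -0.3816, so H₀ = 1.9623 rad = 112.43°.
Daylight = 2H₀/(2π) × 24.00 h = (1.9623/π) × 24.00 = 14.99 h.

14.99 h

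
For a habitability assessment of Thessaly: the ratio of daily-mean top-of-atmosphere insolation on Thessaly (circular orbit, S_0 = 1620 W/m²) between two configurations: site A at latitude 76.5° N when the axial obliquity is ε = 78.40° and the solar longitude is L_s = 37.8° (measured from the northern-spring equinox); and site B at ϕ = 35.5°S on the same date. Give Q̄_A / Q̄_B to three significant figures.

— Configuration A (ϕ=+76.5°):
Solar declination: sin δ = sin ε · sin L_s = sin 78.40° × sin 37.8° = 0.60039, so δ = +36.898°.
cos h₀ = −tan(+76.5°) tan(+36.898°) = -3.1271 ≤ −1 ⇒ polar day, h₀ = π.
Bracket: h₀ sin ϕ sin δ + cos ϕ cos δ sin h₀ = 3.1416×0.97237×0.60039 + 0.23345×0.79971×0.00000 = 1.834070 + 0.000000 = 1.834070.
Q̄ = (S_0/π) × [bracket] = (1620/π) × 1.834070 = 945.76 W/m².
— Configuration B (ϕ=-35.5°):
cos h₀ = −tan(-35.5°) tan(+36.898°) = 0.5355, h₀ = 1.0057 rad.
Bracket: h₀ sin ϕ sin δ + cos ϕ cos δ sin h₀ = 1.0057×-0.58070×0.60039 + 0.81412×0.79971×0.84453 = -0.350634 + 0.549840 = 0.199206.
Q̄ = (S_0/π) × [bracket] = (1620/π) × 0.199206 = 102.72 W/m².
Ratio Q̄_A / Q̄_B = 945.76 / 102.72 = 9.207.

Q̄_A / Q̄_B ≈ 9.21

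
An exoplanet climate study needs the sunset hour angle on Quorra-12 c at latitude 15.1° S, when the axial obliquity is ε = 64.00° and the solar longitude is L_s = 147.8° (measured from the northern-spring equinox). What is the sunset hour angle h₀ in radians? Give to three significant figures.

Solar declination: sin δ = sin ε · sin L_s = sin 64.00° × sin 147.8° = 0.47895, so δ = +28.617°.
cos h₀ = −tan ϕ · tan δ = −tan(-15.1°) × tan(+28.617°) = 0.1472, so h₀ = 1.4230 rad = 81.53°.

h₀ = 1.42 rad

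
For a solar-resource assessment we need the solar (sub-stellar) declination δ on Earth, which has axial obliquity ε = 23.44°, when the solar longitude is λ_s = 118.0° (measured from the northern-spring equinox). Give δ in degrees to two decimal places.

sin δ = sin ε · sin λ_s = sin 23.44° × sin 118.0° = 0.351226.
δ = arcsin(0.351226) = +20.56°.

δ = +20.56°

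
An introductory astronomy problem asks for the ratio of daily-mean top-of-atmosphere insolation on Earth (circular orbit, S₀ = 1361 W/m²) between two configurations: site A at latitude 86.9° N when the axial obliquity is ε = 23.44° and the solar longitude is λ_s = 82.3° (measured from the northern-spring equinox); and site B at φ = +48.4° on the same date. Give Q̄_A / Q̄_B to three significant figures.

Q̄_A / Q̄_B ≈ 1.08

— Configuration A (φ=+86.9°):
Solar declination: sin δ = sin ε · sin λ_s = sin 23.44° × sin 82.3° = 0.39420, so δ = +23.216°.
cos H₀ = −tan(+86.9°) tan(+23.216°) = -7.9201 ≤ −1 ⇒ polar day, H₀ = π.
Bracket: H₀ sin φ sin δ + cos φ cos δ sin H₀ = 3.1416×0.99854×0.39420 + 0.05408×0.91902×0.00000 = 1.236611 + 0.000000 = 1.236611.
Q̄ = (S₀/π) × [bracket] = (1361/π) × 1.236611 = 535.72 W/m².
— Configuration B (φ=+48.4°):
cos H₀ = −tan(+48.4°) tan(+23.216°) = -0.4831, H₀ = 2.0750 rad.
Bracket: H₀ sin φ sin δ + cos φ cos δ sin H₀ = 2.0750×0.74780×0.39420 + 0.66393×0.91902×0.87555 = 0.611674 + 0.534230 = 1.145904.
Q̄ = (S₀/π) × [bracket] = (1361/π) × 1.145904 = 496.43 W/m².
Ratio Q̄_A / Q̄_B = 535.72 / 496.43 = 1.079.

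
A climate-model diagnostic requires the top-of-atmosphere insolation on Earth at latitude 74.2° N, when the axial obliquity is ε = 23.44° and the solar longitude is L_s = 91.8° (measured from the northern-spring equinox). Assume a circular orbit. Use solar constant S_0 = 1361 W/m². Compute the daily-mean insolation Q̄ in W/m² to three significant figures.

Solar declination: sin δ = sin ε · sin L_s = sin 23.44° × sin 91.8° = 0.39759, so δ = +23.428°.
cos h₀ = −tan(+74.2°) tan(+23.428°) = -1.5313 ≤ −1 ⇒ polar day, h₀ = π.
Bracket: h₀ sin ϕ sin δ + cos ϕ cos δ sin h₀ = 3.1416×0.96222×0.39759 + 0.27228×0.91756×0.00000 = 1.201879 + 0.000000 = 1.201879.
Q̄ = (S_0/π) × [bracket] = (1361/π) × 1.201879 = 520.7 W/m².

Q̄ ≈ 521 W/m²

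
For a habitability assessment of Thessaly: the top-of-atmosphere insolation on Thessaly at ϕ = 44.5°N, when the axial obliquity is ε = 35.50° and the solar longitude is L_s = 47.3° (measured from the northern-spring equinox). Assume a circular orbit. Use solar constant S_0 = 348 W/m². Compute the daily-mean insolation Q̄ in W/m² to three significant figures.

Q̄ ≈ 131 W/m²

Solar declination: sin δ = sin ε · sin L_s = sin 35.50° × sin 47.3° = 0.42677, so δ = +25.263°.
cos h₀ = −tan(+44.5°) tan(+25.263°) = -0.4637, h₀ = 2.0530 rad.
Bracket: h₀ sin ϕ sin δ + cos ϕ cos δ sin h₀ = 2.0530×0.70091×0.42677 + 0.71325×0.90436×0.88597 = 0.614108 + 0.571481 = 1.185589.
Q̄ = (S_0/π) × [bracket] = (348/π) × 1.185589 = 131.3 W/m².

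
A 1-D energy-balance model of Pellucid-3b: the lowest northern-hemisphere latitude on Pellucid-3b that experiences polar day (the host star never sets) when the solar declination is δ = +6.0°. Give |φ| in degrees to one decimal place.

Polar day requires cos H₀ = −tan φ tan δ ≤ −1, i.e. tan φ tan δ ≥ 1.
The boundary is |tan φ| · |tan δ| = 1, so |φ| = 90° − |δ| = 90° − 6.0° = 84.0° in the northern hemisphere.

|φ| = 84.0°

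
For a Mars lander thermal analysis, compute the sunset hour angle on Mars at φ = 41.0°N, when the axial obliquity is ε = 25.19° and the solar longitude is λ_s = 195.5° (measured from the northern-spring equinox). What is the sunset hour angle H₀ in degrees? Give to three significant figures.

H₀ = 84.3°

Solar declination: sin δ = sin ε · sin λ_s = sin 25.19° × sin 195.5° = -0.11374, so δ = -6.531°.
cos H₀ = −tan φ · tan δ = −tan(+41.0°) × tan(-6.531°) = 0.0995, so H₀ = 1.4711 rad = 84.29°.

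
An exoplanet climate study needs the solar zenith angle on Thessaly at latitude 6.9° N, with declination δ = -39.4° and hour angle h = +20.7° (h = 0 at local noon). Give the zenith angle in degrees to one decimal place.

θ_z = 50.1°

cos θ_z = sin ϕ sin δ + cos ϕ cos δ cos h = -0.076255 + 0.717614 = 0.641359.
θ_z = arccos(0.641359) = 50.1°.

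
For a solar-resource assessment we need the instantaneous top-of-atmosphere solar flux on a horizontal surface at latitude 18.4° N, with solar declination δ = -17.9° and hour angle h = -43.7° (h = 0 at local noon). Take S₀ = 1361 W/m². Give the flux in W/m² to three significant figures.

cos θ_z = sin φ sin δ + cos φ cos δ cos h = -0.097017 + 0.652800 = 0.555783.
Flux = S₀ · cos θ_z = 1361 × 0.555783 = 756.4 W/m².

756 W/m²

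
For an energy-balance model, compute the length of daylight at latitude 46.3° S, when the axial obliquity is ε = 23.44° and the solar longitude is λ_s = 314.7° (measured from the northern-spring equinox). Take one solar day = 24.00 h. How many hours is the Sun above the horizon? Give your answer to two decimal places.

Solar declination: sin δ = sin ε · sin λ_s = sin 23.44° × sin 314.7° = -0.28275, so δ = -16.424°.
cos H₀ = −tan φ · tan δ = −tan(-46.3°) × tan(-16.424°) = -0.3085, so H₀ = 1.8844 rad = 107.97°.
Daylight = 2H₀/(2π) × 24.00 h = (1.8844/π) × 24.00 = 14.40 h.

14.40 h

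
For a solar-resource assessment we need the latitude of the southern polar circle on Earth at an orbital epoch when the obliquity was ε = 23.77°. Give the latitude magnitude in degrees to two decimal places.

The polar circle is the lowest latitude that experiences at least one full rotation of continuous darkness at the northern-summer solstice; it lies at |φ| = 90° − ε = 90° − 23.77° = 66.23°.

66.23°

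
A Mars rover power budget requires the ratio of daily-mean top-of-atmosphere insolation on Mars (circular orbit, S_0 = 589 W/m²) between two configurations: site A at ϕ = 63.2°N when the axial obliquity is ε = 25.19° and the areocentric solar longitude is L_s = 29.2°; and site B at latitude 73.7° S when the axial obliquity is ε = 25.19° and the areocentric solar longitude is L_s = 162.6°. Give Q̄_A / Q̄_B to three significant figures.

Q̄_A / Q̄_B ≈ 6.78

— Configuration A (ϕ=+63.2°):
sin δ = sin 25.19° × sin 29.2° = 0.20764, so δ = +11.984°.
cos h₀ = −tan(+63.2°) tan(+11.984°) = -0.4202, h₀ = 2.0045 rad.
Bracket: h₀ sin ϕ sin δ + cos ϕ cos δ sin h₀ = 2.0045×0.89259×0.20764 + 0.45088×0.97820×0.90742 = 0.371509 + 0.400218 = 0.771727.
Q̄ = (S_0/π) × [bracket] = (589/π) × 0.771727 = 144.69 W/m².
— Configuration B (ϕ=-73.7°):
sin δ = sin 25.19° × sin 162.6° = 0.12728, so δ = +7.312°.
cos h₀ = −tan(-73.7°) tan(+7.312°) = 0.4388, h₀ = 1.1165 rad.
Bracket: h₀ sin ϕ sin δ + cos ϕ cos δ sin h₀ = 1.1165×-0.95981×0.12728 + 0.28067×0.99187×0.89857 = -0.136397 + 0.250151 = 0.113754.
Q̄ = (S_0/π) × [bracket] = (589/π) × 0.113754 = 21.327 W/m².
Ratio Q̄_A / Q̄_B = 144.69 / 21.327 = 6.784.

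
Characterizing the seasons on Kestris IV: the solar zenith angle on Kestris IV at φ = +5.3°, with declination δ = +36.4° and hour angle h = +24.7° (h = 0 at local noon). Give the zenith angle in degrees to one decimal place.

θ_z = 38.5°

cos θ_z = sin φ sin δ + cos φ cos δ cos h = 0.054814 + 0.728126 = 0.782940.
θ_z = arccos(0.782940) = 38.5°.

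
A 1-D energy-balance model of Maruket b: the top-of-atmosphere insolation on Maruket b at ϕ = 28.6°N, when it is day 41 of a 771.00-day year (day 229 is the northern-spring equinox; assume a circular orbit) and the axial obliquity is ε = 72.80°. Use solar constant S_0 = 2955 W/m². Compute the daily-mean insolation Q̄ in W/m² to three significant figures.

Solar longitude: L_s = 360° × (41 − 229)/771.00 = -87.782°, i.e. -87.782° + 360° = 272.218°.
sin δ = sin 72.80° × sin 272.218° = -0.95456, so δ = -72.662°.
cos h₀ = −tan(+28.6°) tan(-72.662°) = 1.7464 ≥ 1 ⇒ polar night, h₀ = 0 and Q̄ = 0.

Q̄ ≈ 0.00 W/m²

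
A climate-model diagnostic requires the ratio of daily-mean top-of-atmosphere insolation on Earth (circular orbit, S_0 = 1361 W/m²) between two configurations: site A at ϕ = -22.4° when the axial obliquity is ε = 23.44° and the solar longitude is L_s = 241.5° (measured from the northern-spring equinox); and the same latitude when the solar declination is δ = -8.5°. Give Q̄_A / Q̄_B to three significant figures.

— Configuration A (ϕ=-22.4°):
Solar declination: sin δ = sin ε · sin L_s = sin 23.44° × sin 241.5° = -0.34958, so δ = -20.462°.
cos h₀ = −tan(-22.4°) tan(-20.462°) = -0.1538, h₀ = 1.7252 rad.
Bracket: h₀ sin ϕ sin δ + cos ϕ cos δ sin h₀ = 1.7252×-0.38107×-0.34958 + 0.92455×0.93691×0.98810 = 0.229822 + 0.855912 = 1.085734.
Q̄ = (S_0/π) × [bracket] = (1361/π) × 1.085734 = 470.36 W/m².
— Configuration B (ϕ=-22.4°):
cos h₀ = −tan(-22.4°) tan(-8.500°) = -0.0616, h₀ = 1.6324 rad.
Bracket: h₀ sin ϕ sin δ + cos ϕ cos δ sin h₀ = 1.6324×-0.38107×-0.14781 + 0.92455×0.98902×0.99810 = 0.091946 + 0.912661 = 1.004607.
Q̄ = (S_0/π) × [bracket] = (1361/π) × 1.004607 = 435.22 W/m².
Ratio Q̄_A / Q̄_B = 470.36 / 435.22 = 1.081.

Q̄_A / Q̄_B ≈ 1.08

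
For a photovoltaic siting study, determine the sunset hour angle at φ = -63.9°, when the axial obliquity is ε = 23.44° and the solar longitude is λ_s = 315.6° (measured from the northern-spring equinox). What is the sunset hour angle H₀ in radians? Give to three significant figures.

H₀ = 2.20 rad

Solar declination: sin δ = sin ε · sin λ_s = sin 23.44° × sin 315.6° = -0.27832, so δ = -16.160°.
cos H₀ = −tan φ · tan δ = −tan(-63.9°) × tan(-16.160°) = -0.5915, so H₀ = 2.2037 rad = 126.26°.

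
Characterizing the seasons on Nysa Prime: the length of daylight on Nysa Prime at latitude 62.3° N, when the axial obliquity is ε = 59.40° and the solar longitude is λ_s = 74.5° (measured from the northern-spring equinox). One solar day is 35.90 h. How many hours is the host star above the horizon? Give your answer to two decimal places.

35.90 h

Solar declination: sin δ = sin ε · sin λ_s = sin 59.40° × sin 74.5° = 0.82944, so δ = +56.041°.
Sunrise equation: cos H₀ = −tan φ · tan δ = -2.8282 ≤ −1, so the host star never sets (polar day) and H₀ = π.
Daylight = 2H₀/(2π) × 35.90 h = (3.1416/π) × 35.90 = 35.90 h.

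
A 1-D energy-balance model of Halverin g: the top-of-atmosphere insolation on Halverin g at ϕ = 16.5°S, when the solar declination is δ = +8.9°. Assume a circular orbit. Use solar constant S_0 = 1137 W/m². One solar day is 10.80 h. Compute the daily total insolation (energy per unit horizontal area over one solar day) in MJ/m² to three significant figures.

cos h₀ = −tan(-16.5°) tan(+8.900°) = 0.0464, h₀ = 1.5244 rad.
Bracket: h₀ sin ϕ sin δ + cos ϕ cos δ sin h₀ = 1.5244×-0.28402×0.15471 + 0.95882×0.98796×0.99892 = -0.066983 + 0.946253 = 0.879270.
Q̄ = (S_0/π) × [bracket] = (1137/π) × 0.879270 = 318.22 W/m².
Daily total = Q̄ × 10.80 h × 3600 s/h = 318.22 × 10.80 × 3600 / 10⁶ = 12.37 MJ/m².

12.4 MJ/m²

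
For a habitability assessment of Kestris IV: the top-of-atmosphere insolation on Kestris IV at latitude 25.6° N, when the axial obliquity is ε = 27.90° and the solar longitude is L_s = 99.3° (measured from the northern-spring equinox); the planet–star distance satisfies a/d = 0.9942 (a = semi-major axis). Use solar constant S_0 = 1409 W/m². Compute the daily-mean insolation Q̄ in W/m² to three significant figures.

Q̄ ≈ 505 W/m²

Solar declination: sin δ = sin ε · sin L_s = sin 27.90° × sin 99.3° = 0.46178, so δ = +27.502°.
cos h₀ = −tan(+25.6°) tan(+27.502°) = -0.2494, h₀ = 1.8229 rad.
Bracket: h₀ sin ϕ sin δ + cos ϕ cos δ sin h₀ = 1.8229×0.43209×0.46178 + 0.90183×0.88699×0.96839 = 0.363724 + 0.774629 = 1.138353.
Inverse-square distance factor (a/d)² = 0.9942² = 0.988434.
Q̄ = (S_0/π) × 0.988434 × [bracket] = (1409/π) × 0.988434 × 1.138353 = 504.6 W/m².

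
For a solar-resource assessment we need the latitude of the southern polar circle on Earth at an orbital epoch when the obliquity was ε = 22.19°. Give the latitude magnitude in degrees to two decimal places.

67.81°

The polar circle is the lowest latitude that experiences at least one full rotation of continuous darkness at the northern-summer solstice; it lies at |ϕ| = 90° − ε = 90° − 22.19° = 67.81°.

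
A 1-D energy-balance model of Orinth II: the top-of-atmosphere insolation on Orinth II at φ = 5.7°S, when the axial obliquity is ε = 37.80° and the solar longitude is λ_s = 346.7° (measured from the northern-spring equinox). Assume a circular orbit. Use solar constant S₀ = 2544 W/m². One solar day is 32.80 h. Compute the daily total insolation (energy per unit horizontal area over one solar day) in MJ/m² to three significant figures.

Solar declination: sin δ = sin ε · sin λ_s = sin 37.80° × sin 346.7° = -0.14100, so δ = -8.106°.
cos H₀ = −tan(-5.7°) tan(-8.106°) = -0.0142, H₀ = 1.5850 rad.
Bracket: H₀ sin φ sin δ + cos φ cos δ sin H₀ = 1.5850×-0.09932×-0.14100 + 0.99506×0.99001×0.99990 = 0.022197 + 0.985021 = 1.007218.
Q̄ = (S₀/π) × [bracket] = (2544/π) × 1.007218 = 815.63 W/m².
Daily total = Q̄ × 32.80 h × 3600 s/h = 815.63 × 32.80 × 3600 / 10⁶ = 96.31 MJ/m².

96.3 MJ/m²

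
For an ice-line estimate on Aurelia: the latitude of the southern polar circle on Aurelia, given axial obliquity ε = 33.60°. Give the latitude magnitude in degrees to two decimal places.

The polar circle is the lowest latitude that experiences at least one full rotation of continuous darkness at the northern-summer solstice; it lies at |ϕ| = 90° − ε = 90° − 33.60° = 56.40°.

56.40°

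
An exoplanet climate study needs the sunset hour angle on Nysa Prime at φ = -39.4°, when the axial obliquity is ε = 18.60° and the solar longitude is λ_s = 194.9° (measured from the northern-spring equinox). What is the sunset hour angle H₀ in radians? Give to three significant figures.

Solar declination: sin δ = sin ε · sin λ_s = sin 18.60° × sin 194.9° = -0.08201, so δ = -4.704°.
cos H₀ = −tan φ · tan δ = −tan(-39.4°) × tan(-4.704°) = -0.0676, so H₀ = 1.6384 rad = 93.88°.

H₀ = 1.64 rad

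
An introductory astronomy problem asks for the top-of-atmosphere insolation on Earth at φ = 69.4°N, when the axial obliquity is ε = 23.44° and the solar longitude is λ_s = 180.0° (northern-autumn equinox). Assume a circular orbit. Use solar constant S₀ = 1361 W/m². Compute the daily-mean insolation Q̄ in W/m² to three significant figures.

Solar declination: sin δ = sin ε · sin λ_s = sin 23.44° × sin 180.0° = 0.00000, so δ = +0.000°.
cos H₀ = −tan(+69.4°) tan(+0.000°) = -0.0000, H₀ = 1.5708 rad.
Bracket: H₀ sin φ sin δ + cos φ cos δ sin H₀ = 1.5708×0.93606×0.00000 + 0.35184×1.00000×1.00000 = 0.000000 + 0.351840 = 0.351840.
Q̄ = (S₀/π) × [bracket] = (1361/π) × 0.351840 = 152.4 W/m².

Q̄ ≈ 152 W/m²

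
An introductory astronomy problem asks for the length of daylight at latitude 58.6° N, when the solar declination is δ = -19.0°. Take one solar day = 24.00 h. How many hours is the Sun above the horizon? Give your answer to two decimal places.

cos H₀ = −tan φ · tan δ = −tan(+58.6°) × tan(-19.000°) = 0.5641, so H₀ = 0.9715 rad = 55.66°.
Daylight = 2H₀/(2π) × 24.00 h = (0.9715/π) × 24.00 = 7.42 h.

7.42 h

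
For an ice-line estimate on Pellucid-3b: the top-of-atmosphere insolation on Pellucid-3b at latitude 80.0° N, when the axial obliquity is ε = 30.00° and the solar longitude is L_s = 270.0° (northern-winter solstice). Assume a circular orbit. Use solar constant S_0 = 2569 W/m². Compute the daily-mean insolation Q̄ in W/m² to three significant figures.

Q̄ ≈ 0.00 W/m²

Solar declination: sin δ = sin ε · sin L_s = sin 30.00° × sin 270.0° = -0.50000, so δ = -30.000°.
cos h₀ = −tan(+80.0°) tan(-30.000°) = 3.2743 ≥ 1 ⇒ polar night, h₀ = 0 and Q̄ = 0.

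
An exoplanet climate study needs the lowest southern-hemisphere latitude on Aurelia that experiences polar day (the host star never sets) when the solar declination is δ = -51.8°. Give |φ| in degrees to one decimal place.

|φ| = 38.2°

Polar day requires cos H₀ = −tan φ tan δ ≤ −1, i.e. tan φ tan δ ≥ 1.
The boundary is |tan φ| · |tan δ| = 1, so |φ| = 90° − |δ| = 90° − 51.8° = 38.2° in the southern hemisphere.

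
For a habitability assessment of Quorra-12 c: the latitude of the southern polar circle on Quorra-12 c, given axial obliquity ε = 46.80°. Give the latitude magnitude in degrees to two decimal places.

The polar circle is the lowest latitude that experiences at least one full rotation of continuous darkness at the northern-summer solstice; it lies at |φ| = 90° − ε = 90° − 46.80° = 43.20°.

43.20°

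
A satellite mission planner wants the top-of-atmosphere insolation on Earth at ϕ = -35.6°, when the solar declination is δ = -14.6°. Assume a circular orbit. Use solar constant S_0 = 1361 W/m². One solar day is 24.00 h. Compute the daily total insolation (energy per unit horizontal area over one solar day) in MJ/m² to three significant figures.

cos h₀ = −tan(-35.6°) tan(-14.600°) = -0.1865, h₀ = 1.7584 rad.
Bracket: h₀ sin ϕ sin δ + cos ϕ cos δ sin h₀ = 1.7584×-0.58212×-0.25207 + 0.81310×0.96771×0.98246 = 0.258019 + 0.773044 = 1.031063.
Q̄ = (S_0/π) × [bracket] = (1361/π) × 1.031063 = 446.68 W/m².
Daily total = Q̄ × 24.00 h × 3600 s/h = 446.68 × 24.00 × 3600 / 10⁶ = 38.59 MJ/m².

38.6 MJ/m²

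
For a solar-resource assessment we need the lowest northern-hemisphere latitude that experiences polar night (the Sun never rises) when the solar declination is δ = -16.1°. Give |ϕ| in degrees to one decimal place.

|ϕ| = 73.9°

Polar night requires cos h₀ = −tan ϕ tan δ ≥ 1, i.e. tan ϕ tan δ ≤ −1.
The boundary is |tan ϕ| · |tan δ| = 1, so |ϕ| = 90° − |δ| = 90° − 16.1° = 73.9° in the northern hemisphere.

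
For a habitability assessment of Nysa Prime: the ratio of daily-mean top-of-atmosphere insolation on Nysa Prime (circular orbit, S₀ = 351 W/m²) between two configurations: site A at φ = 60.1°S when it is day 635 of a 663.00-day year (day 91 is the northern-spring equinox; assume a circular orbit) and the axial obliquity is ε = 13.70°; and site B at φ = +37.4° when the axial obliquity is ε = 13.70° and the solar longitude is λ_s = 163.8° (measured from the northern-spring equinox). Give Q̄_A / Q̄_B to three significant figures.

Q̄_A / Q̄_B ≈ 0.950

— Configuration A (φ=-60.1°):
Solar longitude: λ_s = 360° × (635 − 91)/663.00 = 295.385°.
sin δ = sin 13.70° × sin 295.385° = -0.21397, so δ = -12.355°.
cos H₀ = −tan(-60.1°) tan(-12.355°) = -0.3809, H₀ = 1.9616 rad.
Bracket: H₀ sin φ sin δ + cos φ cos δ sin H₀ = 1.9616×-0.86690×-0.21397 + 0.49849×0.97684×0.92460 = 0.363858 + 0.450229 = 0.814087.
Q̄ = (S₀/π) × [bracket] = (351/π) × 0.814087 = 90.955 W/m².
— Configuration B (φ=+37.4°):
Solar declination: sin δ = sin ε · sin λ_s = sin 13.70° × sin 163.8° = 0.06608, so δ = +3.789°.
cos H₀ = −tan(+37.4°) tan(+3.789°) = -0.0506, H₀ = 1.6214 rad.
Bracket: H₀ sin φ sin δ + cos φ cos δ sin H₀ = 1.6214×0.60738×0.06608 + 0.79441×0.99781×0.99872 = 0.065076 + 0.791656 = 0.856732.
Q̄ = (S₀/π) × [bracket] = (351/π) × 0.856732 = 95.720 W/m².
Ratio Q̄_A / Q̄_B = 90.955 / 95.720 = 0.9502.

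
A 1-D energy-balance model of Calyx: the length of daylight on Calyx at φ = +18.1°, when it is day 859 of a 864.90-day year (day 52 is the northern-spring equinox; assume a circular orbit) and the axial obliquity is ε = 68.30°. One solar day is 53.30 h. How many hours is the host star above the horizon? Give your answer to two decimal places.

Solar longitude: λ_s = 360° × (859 − 52)/864.90 = 335.900°.
sin δ = sin 68.30° × sin 335.900° = -0.37939, so δ = -22.296°.
cos H₀ = −tan φ · tan δ = −tan(+18.1°) × tan(-22.296°) = 0.1340, so H₀ = 1.4364 rad = 82.30°.
Daylight = 2H₀/(2π) × 53.30 h = (1.4364/π) × 53.30 = 24.37 h.

24.37 h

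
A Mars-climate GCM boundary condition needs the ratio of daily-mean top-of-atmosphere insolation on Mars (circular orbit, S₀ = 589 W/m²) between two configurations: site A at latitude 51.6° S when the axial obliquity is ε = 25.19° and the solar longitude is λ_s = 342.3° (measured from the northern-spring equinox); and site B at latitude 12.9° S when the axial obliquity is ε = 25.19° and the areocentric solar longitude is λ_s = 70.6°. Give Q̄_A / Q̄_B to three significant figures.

Q̄_A / Q̄_B ≈ 1.04

— Configuration A (φ=-51.6°):
Solar declination: sin δ = sin ε · sin λ_s = sin 25.19° × sin 342.3° = -0.12940, so δ = -7.435°.
cos H₀ = −tan(-51.6°) tan(-7.435°) = -0.1647, H₀ = 1.7362 rad.
Bracket: H₀ sin φ sin δ + cos φ cos δ sin H₀ = 1.7362×-0.78369×-0.12940 + 0.62115×0.99159×0.98635 = 0.176067 + 0.607519 = 0.783586.
Q̄ = (S₀/π) × [bracket] = (589/π) × 0.783586 = 146.91 W/m².
— Configuration B (φ=-12.9°):
sin δ = sin 25.19° × sin 70.6° = 0.40146, so δ = +23.669°.
cos H₀ = −tan(-12.9°) tan(+23.669°) = 0.1004, H₀ = 1.4702 rad.
Bracket: H₀ sin φ sin δ + cos φ cos δ sin H₀ = 1.4702×-0.22325×0.40146 + 0.97476×0.91588×0.99495 = -0.131768 + 0.888255 = 0.756487.
Q̄ = (S₀/π) × [bracket] = (589/π) × 0.756487 = 141.83 W/m².
Ratio Q̄_A / Q̄_B = 146.91 / 141.83 = 1.036.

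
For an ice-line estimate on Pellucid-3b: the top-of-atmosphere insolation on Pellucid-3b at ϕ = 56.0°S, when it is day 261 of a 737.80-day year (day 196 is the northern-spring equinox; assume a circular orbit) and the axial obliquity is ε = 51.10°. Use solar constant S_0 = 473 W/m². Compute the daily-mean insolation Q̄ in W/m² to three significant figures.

Solar longitude: L_s = 360° × (261 − 196)/737.80 = 31.716°.
sin δ = sin 51.10° × sin 31.716° = 0.40913, so δ = +24.150°.
cos h₀ = −tan(-56.0°) tan(+24.150°) = 0.6647, h₀ = 0.8437 rad.
Bracket: h₀ sin ϕ sin δ + cos ϕ cos δ sin h₀ = 0.8437×-0.82904×0.40913 + 0.55919×0.91248×0.74708 = -0.286170 + 0.381197 = 0.095027.
Q̄ = (S_0/π) × [bracket] = (473/π) × 0.095027 = 14.31 W/m².

Q̄ ≈ 14.3 W/m²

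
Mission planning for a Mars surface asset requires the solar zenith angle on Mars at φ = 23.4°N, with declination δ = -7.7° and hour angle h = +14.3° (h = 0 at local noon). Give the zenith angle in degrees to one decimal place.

cos θ_z = sin φ sin δ + cos φ cos δ cos h = -0.053212 + 0.881300 = 0.828088.
θ_z = arccos(0.828088) = 34.1°.

θ_z = 34.1°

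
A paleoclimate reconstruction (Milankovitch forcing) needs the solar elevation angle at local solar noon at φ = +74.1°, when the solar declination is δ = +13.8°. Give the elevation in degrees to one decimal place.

At local noon the hour angle is zero, so the zenith angle equals |φ − δ| = |+74.1° − (+13.800°)| = 60.300°.
Elevation = 90° − 60.300° = 29.7°.

29.7°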